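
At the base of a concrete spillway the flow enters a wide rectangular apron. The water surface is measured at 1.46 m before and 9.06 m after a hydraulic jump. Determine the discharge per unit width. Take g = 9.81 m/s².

q = 26.1 m²/s

For a rectangular channel the momentum equation gives q² = ½·g·y₁·y₂·(y₁ + y₂) = ½×9.81×1.46×9.06×10.5 = 683.
q = √683 = 26.1 m²/s.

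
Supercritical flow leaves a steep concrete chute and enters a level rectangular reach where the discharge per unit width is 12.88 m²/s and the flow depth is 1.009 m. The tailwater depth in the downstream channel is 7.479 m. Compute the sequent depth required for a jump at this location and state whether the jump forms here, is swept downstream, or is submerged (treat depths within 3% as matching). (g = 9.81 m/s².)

y₂ = 5.307 m; the jump is submerged

V₁ = q/y₁ = 12.88/1.009 = 12.77 m/s. Fr₁ = V₁/√(g·y₁) = 12.77/√(9.81×1.009) = 4.057.
By Bélanger, y₂/y₁ = ½[√(1 + 8Fr₁²) − 1] = ½[√132.70 − 1] = 5.260.
y₂ = 5.260 × 1.009 = 5.307 m.
Tailwater y_tw = 7.479 m: y_tw > y₂, so the jump is submerged.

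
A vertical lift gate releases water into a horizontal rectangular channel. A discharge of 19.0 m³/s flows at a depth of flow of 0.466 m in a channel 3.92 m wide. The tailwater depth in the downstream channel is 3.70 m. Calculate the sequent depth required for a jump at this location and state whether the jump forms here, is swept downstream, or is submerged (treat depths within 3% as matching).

q = Q/b = 19.0/3.92 = 4.85 m²/s; V₁ = q/y₁ = 10.4 m/s. Fr₁ = V₁/√(g·y₁) = 4.86.
Conjugate-depth relation: y₂/y₁ = ½[√(1 + 8Fr₁²) − 1] = ½[√190.3 − 1] = 6.40.
y₂ = 6.40 × 0.466 = 2.98 m.
Tailwater y_tw = 3.70 m: y_tw > y₂, so the jump is submerged.

y₂ = 2.98 m; the jump is submerged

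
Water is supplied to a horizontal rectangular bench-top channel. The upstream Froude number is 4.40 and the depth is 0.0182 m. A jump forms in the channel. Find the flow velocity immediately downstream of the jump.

V₂ = 0.324 m/s

Fr₁ = 4.40 (given).
From the momentum equation for a rectangular channel, y₂/y₁ = ½[√(1 + 8Fr₁²) − 1] = ½[√155.9 − 1] = 5.74.
y₂ = 5.74 × 0.0182 = 0.105 m.
V₁ = Fr₁·√(g·y₁) = 4.40×√(9.81×0.0182) = 1.86 m/s; q = V₁·y₁ = 0.0338 m²/s.
V₂ = q/y₂ = 0.0338/0.105 = 0.324 m/s.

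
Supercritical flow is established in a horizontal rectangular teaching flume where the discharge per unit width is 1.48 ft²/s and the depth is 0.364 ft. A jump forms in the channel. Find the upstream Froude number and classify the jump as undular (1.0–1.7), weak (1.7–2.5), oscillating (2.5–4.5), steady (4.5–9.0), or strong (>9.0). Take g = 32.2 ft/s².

V₁ = q/y₁ = 1.48/0.364 = 4.07 ft/s. Fr₁ = V₁/√(g·y₁) = 4.07/√(32.2×0.364) = 1.19.
Fr₁ = 1.19 lies in the undular range.

Fr₁ = 1.19; undular jump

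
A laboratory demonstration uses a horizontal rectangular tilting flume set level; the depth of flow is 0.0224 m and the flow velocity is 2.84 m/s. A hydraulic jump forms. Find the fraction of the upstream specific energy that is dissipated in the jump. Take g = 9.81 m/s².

ΔE/E₁ = 0.568 (56.8%)

Fr₁ = V₁/√(g·y₁) = 2.84/√(9.81×0.0224) = 6.06.
Sequent-depth ratio: y₂/y₁ = ½[√(1 + 8Fr₁²) − 1] = ½[√294.6 − 1] = 8.08.
y₂ = 8.08 × 0.0224 = 0.181 m.
E₁ = y₁ + V₁²/2g = 0.433 m. ΔE = (y₂ − y₁)³/(4y₁y₂) = 0.246 m. ΔE/E₁ = 0.246/0.433 = 0.568.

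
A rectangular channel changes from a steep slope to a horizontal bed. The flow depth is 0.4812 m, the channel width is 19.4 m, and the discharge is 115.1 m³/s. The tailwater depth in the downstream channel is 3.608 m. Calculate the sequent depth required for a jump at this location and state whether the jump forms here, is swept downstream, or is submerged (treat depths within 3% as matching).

y₂ = 3.629 m; the jump forms here

q = Q/b = 115.1/19.4 = 5.933 m²/s; V₁ = q/y₁ = 12.33 m/s. Fr₁ = V₁/√(g·y₁) = 5.675.
From the momentum equation for a rectangular channel, y₂/y₁ = ½[√(1 + 8Fr₁²) − 1] = ½[√258.63 − 1] = 7.541.
y₂ = 7.541 × 0.4812 = 3.629 m.
Tailwater y_tw = 3.608 m: y_tw ≈ y₂, so the jump forms here.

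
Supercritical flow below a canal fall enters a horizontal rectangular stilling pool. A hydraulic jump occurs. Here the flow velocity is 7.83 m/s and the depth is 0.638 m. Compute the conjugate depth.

y₂ = 2.52 m

Fr₁ = V₁/√(g·y₁) = 7.83/√(9.81×0.638) = 3.13.
By Bélanger, y₂/y₁ = ½[√(1 + 8Fr₁²) − 1] = ½[√79.37 − 1] = 3.95.
y₂ = 3.95 × 0.638 = 2.52 m.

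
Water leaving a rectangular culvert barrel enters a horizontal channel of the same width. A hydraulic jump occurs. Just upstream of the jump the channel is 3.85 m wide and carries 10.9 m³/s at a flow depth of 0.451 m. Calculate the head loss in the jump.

q = Q/b = 10.9/3.85 = 2.83 m²/s; V₁ = q/y₁ = 6.28 m/s. Fr₁ = V₁/√(g·y₁) = 2.98.
From the momentum equation for a rectangular channel, y₂/y₁ = ½[√(1 + 8Fr₁²) − 1] = ½[√72.26 − 1] = 3.75.
y₂ = 3.75 × 0.451 = 1.69 m.
Head loss: ΔE = (y₂ − y₁)³/(4y₁y₂) = (1.69 − 0.451)³/(4×0.451×1.69) = 1.91/3.05 = 0.625 m.

ΔE = 0.625 m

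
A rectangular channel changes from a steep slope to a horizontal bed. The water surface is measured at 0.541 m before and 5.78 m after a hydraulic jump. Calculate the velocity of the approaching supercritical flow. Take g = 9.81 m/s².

V₁ = 18.2 m/s

For a rectangular channel the momentum equation gives q² = ½·g·y₁·y₂·(y₁ + y₂) = ½×9.81×0.541×5.78×6.32 = 97.0.
q = √97.0 = 9.85 m²/s.
V₁ = q/y₁ = 9.85/0.541 = 18.2 m/s.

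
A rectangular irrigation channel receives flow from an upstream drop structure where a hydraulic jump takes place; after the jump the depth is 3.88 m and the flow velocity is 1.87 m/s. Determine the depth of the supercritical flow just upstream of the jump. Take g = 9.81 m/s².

y₁ = 0.615 m

Fr₂ = V₂/√(g·y₂) = 1.87/√(9.81×3.88) = 0.303.
Since the conjugate-depth ratio holds either way, y₁/y₂ = ½[√(1 + 8Fr₂²) − 1] = ½[√1.735 − 1] = 0.159.
y₁ = 0.159 × 3.88 = 0.615 m.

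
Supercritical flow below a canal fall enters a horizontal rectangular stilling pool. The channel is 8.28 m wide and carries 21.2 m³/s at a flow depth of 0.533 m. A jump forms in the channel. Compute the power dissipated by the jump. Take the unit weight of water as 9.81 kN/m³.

q = Q/b = 21.2/8.28 = 2.56 m²/s; V₁ = q/y₁ = 4.80 m/s. Fr₁ = V₁/√(g·y₁) = 2.10.
From the momentum equation for a rectangular channel, y₂/y₁ = ½[√(1 + 8Fr₁²) − 1] = ½[√36.31 − 1] = 2.51.
y₂ = 2.51 × 0.533 = 1.34 m.
Head loss: ΔE = (y₂ − y₁)³/(4y₁y₂) = (1.34 − 0.533)³/(4×0.533×1.34) = 0.524/2.86 = 0.184 m.
P = γ·Q·ΔE = 9.81 × 21.2 × 0.184 = 38.2 kW.

P = 38.2 kW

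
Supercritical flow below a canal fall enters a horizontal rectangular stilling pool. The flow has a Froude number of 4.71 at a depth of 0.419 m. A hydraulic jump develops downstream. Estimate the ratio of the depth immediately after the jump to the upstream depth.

y₂/y₁ = 6.18

Fr₁ = 4.71 (given).
From the momentum equation for a rectangular channel, y₂/y₁ = ½[√(1 + 8Fr₁²) − 1] = ½[√178.5 − 1] = 6.18.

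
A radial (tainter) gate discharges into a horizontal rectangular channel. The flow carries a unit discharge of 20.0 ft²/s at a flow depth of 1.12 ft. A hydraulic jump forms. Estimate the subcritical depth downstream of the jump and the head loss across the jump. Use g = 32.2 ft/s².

y₂ = 4.18 ft; ΔE = 1.53 ft

V₁ = q/y₁ = 20.0/1.12 = 17.9 ft/s. Fr₁ = V₁/√(g·y₁) = 17.9/√(32.2×1.12) = 2.97.
From the momentum equation for a rectangular channel, y₂/y₁ = ½[√(1 + 8Fr₁²) − 1] = ½[√71.74 − 1] = 3.73.
y₂ = 3.73 × 1.12 = 4.18 ft.
Head loss: ΔE = (y₂ − y₁)³/(4y₁y₂) = (4.18 − 1.12)³/(4×1.12×4.18) = 28.7/18.7 = 1.53 ft.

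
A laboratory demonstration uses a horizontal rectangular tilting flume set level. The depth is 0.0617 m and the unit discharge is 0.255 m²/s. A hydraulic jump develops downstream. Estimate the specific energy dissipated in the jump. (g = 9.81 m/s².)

V₁ = q/y₁ = 0.255/0.0617 = 4.13 m/s. Fr₁ = V₁/√(g·y₁) = 4.13/√(9.81×0.0617) = 5.31.
Sequent-depth ratio: y₂/y₁ = ½[√(1 + 8Fr₁²) − 1] = ½[√226.8 − 1] = 7.03.
y₂ = 7.03 × 0.0617 = 0.434 m.
Head loss: ΔE = (y₂ − y₁)³/(4y₁y₂) = (0.434 − 0.0617)³/(4×0.0617×0.434) = 0.0515/0.107 = 0.481 m.

ΔE = 0.481 m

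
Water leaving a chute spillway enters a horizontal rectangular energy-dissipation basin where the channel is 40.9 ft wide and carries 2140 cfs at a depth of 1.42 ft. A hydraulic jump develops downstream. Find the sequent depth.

q = Q/b = 2140/40.9 = 52.3 ft²/s; V₁ = q/y₁ = 36.8 ft/s. Fr₁ = V₁/√(g·y₁) = 5.45.
By Bélanger, y₂/y₁ = ½[√(1 + 8Fr₁²) − 1] = ½[√238.5 − 1] = 7.22.
y₂ = 7.22 × 1.42 = 10.3 ft.

y₂ = 10.3 ft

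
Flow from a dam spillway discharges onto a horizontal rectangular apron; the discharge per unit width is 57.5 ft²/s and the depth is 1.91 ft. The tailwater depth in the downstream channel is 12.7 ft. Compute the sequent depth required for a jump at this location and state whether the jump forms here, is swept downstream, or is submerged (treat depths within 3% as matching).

V₁ = q/y₁ = 57.5/1.91 = 30.1 ft/s. Fr₁ = V₁/√(g·y₁) = 30.1/√(32.2×1.91) = 3.84.
Conjugate-depth relation: y₂/y₁ = ½[√(1 + 8Fr₁²) − 1] = ½[√118.9 − 1] = 4.95.
y₂ = 4.95 × 1.91 = 9.46 ft.
Tailwater y_tw = 12.7 ft: y_tw > y₂, so the jump is submerged.

y₂ = 9.46 ft; the jump is submerged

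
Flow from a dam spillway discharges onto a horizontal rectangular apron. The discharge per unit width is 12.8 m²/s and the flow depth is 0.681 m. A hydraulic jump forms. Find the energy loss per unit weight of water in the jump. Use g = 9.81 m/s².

V₁ = q/y₁ = 12.8/0.681 = 18.8 m/s. Fr₁ = V₁/√(g·y₁) = 18.8/√(9.81×0.681) = 7.27.
By Bélanger, y₂/y₁ = ½[√(1 + 8Fr₁²) − 1] = ½[√424.1 − 1] = 9.80.
y₂ = 9.80 × 0.681 = 6.67 m.
Head loss: ΔE = (y₂ − y₁)³/(4y₁y₂) = (6.67 − 0.681)³/(4×0.681×6.67) = 215/18.2 = 11.8 m.

ΔE = 11.8 m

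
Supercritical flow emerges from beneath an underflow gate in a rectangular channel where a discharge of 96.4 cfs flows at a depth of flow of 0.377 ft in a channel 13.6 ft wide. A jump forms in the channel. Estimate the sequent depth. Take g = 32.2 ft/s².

y₂ = 2.69 ft

q = Q/b = 96.4/13.6 = 7.09 ft²/s; V₁ = q/y₁ = 18.8 ft/s. Fr₁ = V₁/√(g·y₁) = 5.40.
Sequent-depth ratio: y₂/y₁ = ½[√(1 + 8Fr₁²) − 1] = ½[√234.0 − 1] = 7.15.
y₂ = 7.15 × 0.377 = 2.69 ft.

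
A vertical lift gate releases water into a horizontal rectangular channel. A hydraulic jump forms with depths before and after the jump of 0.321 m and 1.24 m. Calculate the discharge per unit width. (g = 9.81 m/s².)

q = 1.75 m²/s

For a rectangular channel the momentum equation gives q² = ½·g·y₁·y₂·(y₁ + y₂) = ½×9.81×0.321×1.24×1.56 = 3.05.
q = √3.05 = 1.75 m²/s.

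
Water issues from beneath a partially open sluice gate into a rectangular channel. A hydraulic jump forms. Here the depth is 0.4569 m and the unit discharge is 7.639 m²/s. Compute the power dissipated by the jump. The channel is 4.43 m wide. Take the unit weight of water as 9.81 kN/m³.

V₁ = q/y₁ = 7.639/0.4569 = 16.72 m/s. Fr₁ = V₁/√(g·y₁) = 16.72/√(9.81×0.4569) = 7.897.
By Bélanger, y₂/y₁ = ½[√(1 + 8Fr₁²) − 1] = ½[√499.92 − 1] = 10.68.
y₂ = 10.68 × 0.4569 = 4.879 m.
V₂ = q/y₂ = 7.639/4.879 = 1.566 m/s. E₁ = y₁ + V₁²/2g = 14.70 m; E₂ = y₂ + V₂²/2g = 5.004 m. ΔE = E₁ − E₂ = 9.700 m.
Q = q·b = 7.639 × 4.43 = 33.84 m³/s. P = γ·Q·ΔE = 9.81 × 33.84 × 9.700 = 3220 kW.

P = 3220 kW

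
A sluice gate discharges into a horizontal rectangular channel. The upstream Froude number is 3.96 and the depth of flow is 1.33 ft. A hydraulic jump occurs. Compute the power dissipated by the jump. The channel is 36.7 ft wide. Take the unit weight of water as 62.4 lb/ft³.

P = 653 hp

Fr₁ = 3.96 (given).
Sequent-depth ratio: y₂/y₁ = ½[√(1 + 8Fr₁²) − 1] = ½[√126.5 − 1] = 5.12.
y₂ = 5.12 × 1.33 = 6.81 ft.
V₁ = Fr₁·√(g·y₁) = 3.96×√(32.2×1.33) = 25.9 ft/s; q = V₁·y₁ = 34.5 ft²/s. V₂ = q/y₂ = 34.5/6.81 = 5.06 ft/s. E₁ = y₁ + V₁²/2g = 11.8 ft; E₂ = y₂ + V₂²/2g = 7.21 ft. ΔE = E₁ − E₂ = 4.55 ft.
Q = q·b = 34.5 × 36.7 = 1265 cfs. P = γ·Q·ΔE/550 = 62.4 × 1265 × 4.55 / 550 = 653 hp.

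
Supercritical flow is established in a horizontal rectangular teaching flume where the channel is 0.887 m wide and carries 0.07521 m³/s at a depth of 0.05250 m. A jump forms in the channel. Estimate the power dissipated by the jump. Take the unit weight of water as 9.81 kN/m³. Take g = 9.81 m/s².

P = 0.01816 kW

q = Q/b = 0.07521/0.887 = 0.08479 m²/s; V₁ = q/y₁ = 1.615 m/s. Fr₁ = V₁/√(g·y₁) = 2.250.
Bélanger equation: y₂/y₁ = ½[√(1 + 8Fr₁²) − 1] = ½[√41.518 − 1] = 2.722.
y₂ = 2.722 × 0.05250 = 0.1429 m.
Head loss: ΔE = (y₂ − y₁)³/(4y₁y₂) = (0.1429 − 0.05250)³/(4×0.05250×0.1429) = 0.0007385/0.03001 = 0.02461 m.
P = γ·Q·ΔE = 9.81 × 0.07521 × 0.02461 = 0.01816 kW.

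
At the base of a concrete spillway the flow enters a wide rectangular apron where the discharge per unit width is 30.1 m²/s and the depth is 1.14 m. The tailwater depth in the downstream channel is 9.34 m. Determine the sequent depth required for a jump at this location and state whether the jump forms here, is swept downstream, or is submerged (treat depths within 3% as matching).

y₂ = 12.2 m; the jump is swept downstream

V₁ = q/y₁ = 30.1/1.14 = 26.4 m/s. Fr₁ = V₁/√(g·y₁) = 26.4/√(9.81×1.14) = 7.90.
Sequent-depth ratio: y₂/y₁ = ½[√(1 + 8Fr₁²) − 1] = ½[√499.7 − 1] = 10.7.
y₂ = 10.7 × 1.14 = 12.2 m.
Tailwater y_tw = 9.34 m: y_tw < y₂, so the jump is swept downstream.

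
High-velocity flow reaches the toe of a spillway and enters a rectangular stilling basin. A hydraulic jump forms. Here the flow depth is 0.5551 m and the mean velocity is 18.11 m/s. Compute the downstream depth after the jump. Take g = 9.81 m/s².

Fr₁ = V₁/√(g·y₁) = 18.11/√(9.81×0.5551) = 7.761.
Bélanger equation: y₂/y₁ = ½[√(1 + 8Fr₁²) − 1] = ½[√482.82 − 1] = 10.49.
y₂ = 10.49 × 0.5551 = 5.821 m.

y₂ = 5.821 m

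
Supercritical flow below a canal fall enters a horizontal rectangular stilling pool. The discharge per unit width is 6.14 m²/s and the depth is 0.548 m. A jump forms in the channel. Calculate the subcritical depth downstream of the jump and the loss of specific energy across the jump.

y₂ = 3.48 m; ΔE = 3.31 m

V₁ = q/y₁ = 6.14/0.548 = 11.2 m/s. Fr₁ = V₁/√(g·y₁) = 11.2/√(9.81×0.548) = 4.83.
Sequent-depth ratio: y₂/y₁ = ½[√(1 + 8Fr₁²) − 1] = ½[√187.8 − 1] = 6.35.
y₂ = 6.35 × 0.548 = 3.48 m.
Head loss: ΔE = (y₂ − y₁)³/(4y₁y₂) = (3.48 − 0.548)³/(4×0.548×3.48) = 25.2/7.63 = 3.31 m.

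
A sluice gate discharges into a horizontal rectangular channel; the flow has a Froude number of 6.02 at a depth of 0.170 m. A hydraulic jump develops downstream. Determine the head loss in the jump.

ΔE = 1.84 m

Fr₁ = 6.02 (given).
From the momentum equation for a rectangular channel, y₂/y₁ = ½[√(1 + 8Fr₁²) − 1] = ½[√290.9 − 1] = 8.03.
y₂ = 8.03 × 0.170 = 1.36 m.
Head loss: ΔE = (y₂ − y₁)³/(4y₁y₂) = (1.36 − 0.170)³/(4×0.170×1.36) = 1.71/0.928 = 1.84 m.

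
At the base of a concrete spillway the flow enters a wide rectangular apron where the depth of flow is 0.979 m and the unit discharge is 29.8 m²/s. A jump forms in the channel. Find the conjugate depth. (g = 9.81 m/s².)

V₁ = q/y₁ = 29.8/0.979 = 30.4 m/s. Fr₁ = V₁/√(g·y₁) = 30.4/√(9.81×0.979) = 9.82.
Sequent-depth ratio: y₂/y₁ = ½[√(1 + 8Fr₁²) − 1] = ½[√772.8 − 1] = 13.4.
y₂ = 13.4 × 0.979 = 13.1 m.

y₂ = 13.1 m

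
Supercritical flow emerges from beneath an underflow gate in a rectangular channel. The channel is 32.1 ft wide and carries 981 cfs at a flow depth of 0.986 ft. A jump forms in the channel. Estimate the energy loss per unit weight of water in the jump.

ΔE = 8.43 ft

q = Q/b = 981/32.1 = 30.6 ft²/s; V₁ = q/y₁ = 31.0 ft/s. Fr₁ = V₁/√(g·y₁) = 5.50.
From the momentum equation for a rectangular channel, y₂/y₁ = ½[√(1 + 8Fr₁²) − 1] = ½[√243.1 − 1] = 7.30.
y₂ = 7.30 × 0.986 = 7.19 ft.
Head loss: ΔE = (y₂ − y₁)³/(4y₁y₂) = (7.19 − 0.986)³/(4×0.986×7.19) = 239/28.4 = 8.43 ft.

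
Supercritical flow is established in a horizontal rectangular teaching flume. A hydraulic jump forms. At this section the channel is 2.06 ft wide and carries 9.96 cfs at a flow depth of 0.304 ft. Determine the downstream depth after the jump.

q = Q/b = 9.96/2.06 = 4.83 ft²/s; V₁ = q/y₁ = 15.9 ft/s. Fr₁ = V₁/√(g·y₁) = 5.08.
Bélanger equation: y₂/y₁ = ½[√(1 + 8Fr₁²) − 1] = ½[√207.7 − 1] = 6.71.
y₂ = 6.71 × 0.304 = 2.04 ft.

y₂ = 2.04 ft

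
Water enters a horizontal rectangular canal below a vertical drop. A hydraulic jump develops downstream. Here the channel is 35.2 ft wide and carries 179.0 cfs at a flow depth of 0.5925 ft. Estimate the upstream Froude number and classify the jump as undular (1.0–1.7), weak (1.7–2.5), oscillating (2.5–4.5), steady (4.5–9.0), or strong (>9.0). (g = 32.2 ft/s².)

Fr₁ = 1.965; weak jump

q = Q/b = 179.0/35.2 = 5.085 ft²/s; V₁ = q/y₁ = 8.583 ft/s. Fr₁ = V₁/√(g·y₁) = 1.965.
Fr₁ = 1.965 lies in the weak range.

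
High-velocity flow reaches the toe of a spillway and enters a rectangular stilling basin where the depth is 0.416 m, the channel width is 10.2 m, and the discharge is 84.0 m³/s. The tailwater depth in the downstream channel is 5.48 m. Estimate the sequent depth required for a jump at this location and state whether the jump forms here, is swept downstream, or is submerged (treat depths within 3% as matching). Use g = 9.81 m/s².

y₂ = 5.56 m; the jump forms here

q = Q/b = 84.0/10.2 = 8.24 m²/s; V₁ = q/y₁ = 19.8 m/s. Fr₁ = V₁/√(g·y₁) = 9.80.
Sequent-depth ratio: y₂/y₁ = ½[√(1 + 8Fr₁²) − 1] = ½[√769.2 − 1] = 13.4.
y₂ = 13.4 × 0.416 = 5.56 m.
Tailwater y_tw = 5.48 m: y_tw ≈ y₂, so the jump forms here.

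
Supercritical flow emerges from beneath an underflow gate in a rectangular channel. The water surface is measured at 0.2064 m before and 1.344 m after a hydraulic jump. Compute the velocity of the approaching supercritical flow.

For a rectangular channel the momentum equation gives q² = ½·g·y₁·y₂·(y₁ + y₂) = ½×9.81×0.2064×1.344×1.550 = 2.110.
q = √2.110 = 1.452 m²/s.
V₁ = q/y₁ = 1.452/0.2064 = 7.037 m/s.

V₁ = 7.037 m/s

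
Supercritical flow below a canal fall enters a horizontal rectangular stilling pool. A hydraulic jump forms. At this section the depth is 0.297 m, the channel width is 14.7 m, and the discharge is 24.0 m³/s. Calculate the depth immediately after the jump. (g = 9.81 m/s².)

y₂ = 1.21 m

q = Q/b = 24.0/14.7 = 1.63 m²/s; V₁ = q/y₁ = 5.50 m/s. Fr₁ = V₁/√(g·y₁) = 3.22.
From the momentum equation for a rectangular channel, y₂/y₁ = ½[√(1 + 8Fr₁²) − 1] = ½[√83.97 − 1] = 4.08.
y₂ = 4.08 × 0.297 = 1.21 m.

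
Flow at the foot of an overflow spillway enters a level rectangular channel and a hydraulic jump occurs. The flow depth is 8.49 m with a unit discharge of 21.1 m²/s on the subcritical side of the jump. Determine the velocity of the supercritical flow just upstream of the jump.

V₁ = 19.0 m/s

V₂ = q/y₂ = 21.1/8.49 = 2.49 m/s; Fr₂ = V₂/√(g·y₂) = 0.272.
Applying the sequent-depth relation in reverse, y₁/y₂ = ½[√(1 + 8Fr₂²) − 1] = ½[√1.593 − 1] = 0.131.
y₁ = 0.131 × 8.49 = 1.11 m.
V₁ = q/y₁ = 21.1/1.11 = 19.0 m/s.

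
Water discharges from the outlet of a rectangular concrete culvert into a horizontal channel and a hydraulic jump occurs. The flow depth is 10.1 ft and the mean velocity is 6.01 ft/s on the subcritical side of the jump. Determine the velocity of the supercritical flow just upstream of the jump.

Fr₂ = V₂/√(g·y₂) = 6.01/√(32.2×10.1) = 0.333.
Since the conjugate-depth ratio holds either way, y₁/y₂ = ½[√(1 + 8Fr₂²) − 1] = ½[√1.889 − 1] = 0.187.
y₁ = 0.187 × 10.1 = 1.89 ft.
V₁ = q/y₁ = 60.7/1.89 = 32.1 ft/s.

V₁ = 32.1 ft/s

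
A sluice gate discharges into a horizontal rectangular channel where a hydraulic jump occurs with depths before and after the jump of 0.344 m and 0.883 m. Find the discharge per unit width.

q = 1.35 m²/s

For a rectangular channel the momentum equation gives q² = ½·g·y₁·y₂·(y₁ + y₂) = ½×9.81×0.344×0.883×1.23 = 1.83.
q = √1.83 = 1.35 m²/s.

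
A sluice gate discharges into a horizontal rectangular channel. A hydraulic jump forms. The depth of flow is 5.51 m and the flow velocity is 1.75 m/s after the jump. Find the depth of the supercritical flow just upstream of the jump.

Fr₂ = V₂/√(g·y₂) = 1.75/√(9.81×5.51) = 0.238.
Applying the sequent-depth relation in reverse, y₁/y₂ = ½[√(1 + 8Fr₂²) − 1] = ½[√1.453 − 1] = 0.103.
y₁ = 0.103 × 5.51 = 0.566 m.

y₁ = 0.566 m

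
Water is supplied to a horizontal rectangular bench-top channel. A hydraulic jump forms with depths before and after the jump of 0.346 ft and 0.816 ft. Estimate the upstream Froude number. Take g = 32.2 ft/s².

For a rectangular channel the momentum equation gives q² = ½·g·y₁·y₂·(y₁ + y₂) = ½×32.2×0.346×0.816×1.16 = 5.28.
q = √5.28 = 2.30 ft²/s.
V₁ = q/y₁ = 6.64 ft/s; Fr₁ = V₁/√(g·y₁) = 1.99.

Fr₁ = 1.99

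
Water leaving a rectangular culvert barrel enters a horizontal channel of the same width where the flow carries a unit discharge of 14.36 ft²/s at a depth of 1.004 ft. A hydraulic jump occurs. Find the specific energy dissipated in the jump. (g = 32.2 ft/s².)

ΔE = 0.7436 ft

V₁ = q/y₁ = 14.36/1.004 = 14.30 ft/s. Fr₁ = V₁/√(g·y₁) = 14.30/√(32.2×1.004) = 2.516.
Sequent-depth ratio: y₂/y₁ = ½[√(1 + 8Fr₁²) − 1] = ½[√51.622 − 1] = 3.092.
y₂ = 3.092 × 1.004 = 3.105 ft.
V₂ = q/y₂ = 14.36/3.105 = 4.625 ft/s. E₁ = y₁ + V₁²/2g = 4.181 ft; E₂ = y₂ + V₂²/2g = 3.437 ft. ΔE = E₁ − E₂ = 0.7436 ft.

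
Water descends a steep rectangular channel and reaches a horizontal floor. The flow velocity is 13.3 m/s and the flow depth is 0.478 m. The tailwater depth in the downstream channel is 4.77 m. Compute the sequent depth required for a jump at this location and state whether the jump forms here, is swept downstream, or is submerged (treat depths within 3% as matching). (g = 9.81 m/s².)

y₂ = 3.92 m; the jump is submerged

Fr₁ = V₁/√(g·y₁) = 13.3/√(9.81×0.478) = 6.14.
Sequent-depth ratio: y₂/y₁ = ½[√(1 + 8Fr₁²) − 1] = ½[√302.8 − 1] = 8.20.
y₂ = 8.20 × 0.478 = 3.92 m.
Tailwater y_tw = 4.77 m: y_tw > y₂, so the jump is submerged.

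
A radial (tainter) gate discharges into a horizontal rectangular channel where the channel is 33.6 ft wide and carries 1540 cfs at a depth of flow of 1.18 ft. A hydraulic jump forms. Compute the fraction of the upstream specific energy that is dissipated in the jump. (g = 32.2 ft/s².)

q = Q/b = 1540/33.6 = 45.8 ft²/s; V₁ = q/y₁ = 38.8 ft/s. Fr₁ = V₁/√(g·y₁) = 6.30.
By Bélanger, y₂/y₁ = ½[√(1 + 8Fr₁²) − 1] = ½[√318.7 − 1] = 8.43.
y₂ = 8.43 × 1.18 = 9.94 ft.
E₁ = y₁ + V₁²/2g = 24.6 ft. ΔE = (y₂ − y₁)³/(4y₁y₂) = 14.3 ft. ΔE/E₁ = 14.3/24.6 = 0.583.

ΔE/E₁ = 0.583 (58.3%)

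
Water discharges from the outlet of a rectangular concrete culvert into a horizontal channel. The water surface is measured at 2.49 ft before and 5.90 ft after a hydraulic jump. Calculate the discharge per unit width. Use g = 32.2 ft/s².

q = 44.5 ft²/s

For a rectangular channel the momentum equation gives q² = ½·g·y₁·y₂·(y₁ + y₂) = ½×32.2×2.49×5.90×8.39 = 1984.
q = √1984 = 44.5 ft²/s.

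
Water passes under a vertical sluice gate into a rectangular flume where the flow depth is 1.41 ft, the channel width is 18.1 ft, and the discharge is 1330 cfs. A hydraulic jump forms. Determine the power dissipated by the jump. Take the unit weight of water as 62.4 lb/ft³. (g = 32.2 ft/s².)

P = 4295 hp

q = Q/b = 1330/18.1 = 73.5 ft²/s; V₁ = q/y₁ = 52.1 ft/s. Fr₁ = V₁/√(g·y₁) = 7.73.
Conjugate-depth relation: y₂/y₁ = ½[√(1 + 8Fr₁²) − 1] = ½[√479.5 − 1] = 10.4.
y₂ = 10.4 × 1.41 = 14.7 ft.
V₂ = q/y₂ = 73.5/14.7 = 4.99 ft/s. E₁ = y₁ + V₁²/2g = 43.6 ft; E₂ = y₂ + V₂²/2g = 15.1 ft. ΔE = E₁ − E₂ = 28.5 ft.
P = γ·Q·ΔE/550 = 62.4 × 1330 × 28.5 / 550 = 4295 hp.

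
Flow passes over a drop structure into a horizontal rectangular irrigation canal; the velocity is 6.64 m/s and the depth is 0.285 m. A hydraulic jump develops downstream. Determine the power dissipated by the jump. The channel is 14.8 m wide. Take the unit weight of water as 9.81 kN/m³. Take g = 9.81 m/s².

Fr₁ = V₁/√(g·y₁) = 6.64/√(9.81×0.285) = 3.97.
By Bélanger, y₂/y₁ = ½[√(1 + 8Fr₁²) − 1] = ½[√127.2 − 1] = 5.14.
y₂ = 5.14 × 0.285 = 1.46 m.
Head loss: ΔE = (y₂ − y₁)³/(4y₁y₂) = (1.46 − 0.285)³/(4×0.285×1.46) = 1.64/1.67 = 0.983 m.
q = V₁·y₁ = 6.64 × 0.285 = 1.89 m²/s. Q = q·b = 1.89 × 14.8 = 28.0 m³/s. P = γ·Q·ΔE = 9.81 × 28.0 × 0.983 = 270 kW.

P = 270 kW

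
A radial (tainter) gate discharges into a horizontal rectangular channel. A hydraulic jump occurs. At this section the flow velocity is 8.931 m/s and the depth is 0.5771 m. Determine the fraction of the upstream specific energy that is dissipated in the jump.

ΔE/E₁ = 0.362 (36.2%)

Fr₁ = V₁/√(g·y₁) = 8.931/√(9.81×0.5771) = 3.754.
Conjugate-depth relation: y₂/y₁ = ½[√(1 + 8Fr₁²) − 1] = ½[√113.71 − 1] = 4.832.
y₂ = 4.832 × 0.5771 = 2.788 m.
E₁ = y₁ + V₁²/2g = 4.642 m. ΔE = (y₂ − y₁)³/(4y₁y₂) = 1.680 m. ΔE/E₁ = 1.680/4.642 = 0.362.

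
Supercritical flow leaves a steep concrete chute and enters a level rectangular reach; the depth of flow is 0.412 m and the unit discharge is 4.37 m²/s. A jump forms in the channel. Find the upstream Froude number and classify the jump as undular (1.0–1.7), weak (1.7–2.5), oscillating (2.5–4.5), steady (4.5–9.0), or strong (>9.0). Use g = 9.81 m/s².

V₁ = q/y₁ = 4.37/0.412 = 10.6 m/s. Fr₁ = V₁/√(g·y₁) = 10.6/√(9.81×0.412) = 5.28.
Fr₁ = 5.28 lies in the steady range.

Fr₁ = 5.28; steady jump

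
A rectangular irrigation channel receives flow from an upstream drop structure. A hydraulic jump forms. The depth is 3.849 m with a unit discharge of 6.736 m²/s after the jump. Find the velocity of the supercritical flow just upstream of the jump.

V₁ = 12.32 m/s

V₂ = q/y₂ = 6.736/3.849 = 1.750 m/s; Fr₂ = V₂/√(g·y₂) = 0.2848.
The Bélanger relation is symmetric: y₁/y₂ = ½[√(1 + 8Fr₂²) − 1] = ½[√1.6489 − 1] = 0.1420.
y₁ = 0.1420 × 3.849 = 0.5467 m.
V₁ = q/y₁ = 6.736/0.5467 = 12.32 m/s.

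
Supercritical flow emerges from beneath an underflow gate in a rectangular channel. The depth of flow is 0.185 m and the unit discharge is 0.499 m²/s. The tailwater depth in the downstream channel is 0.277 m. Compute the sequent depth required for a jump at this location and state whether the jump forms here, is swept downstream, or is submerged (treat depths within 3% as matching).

V₁ = q/y₁ = 0.499/0.185 = 2.70 m/s. Fr₁ = V₁/√(g·y₁) = 2.70/√(9.81×0.185) = 2.00.
Bélanger equation: y₂/y₁ = ½[√(1 + 8Fr₁²) − 1] = ½[√33.07 − 1] = 2.38.
y₂ = 2.38 × 0.185 = 0.439 m.
Tailwater y_tw = 0.277 m: y_tw < y₂, so the jump is swept downstream.

y₂ = 0.439 m; the jump is swept downstream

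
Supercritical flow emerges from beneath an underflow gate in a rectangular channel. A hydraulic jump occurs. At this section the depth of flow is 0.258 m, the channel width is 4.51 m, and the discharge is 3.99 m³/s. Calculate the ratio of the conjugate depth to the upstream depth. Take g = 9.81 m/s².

y₂/y₁ = 2.59

q = Q/b = 3.99/4.51 = 0.885 m²/s; V₁ = q/y₁ = 3.43 m/s. Fr₁ = V₁/√(g·y₁) = 2.16.
From the momentum equation for a rectangular channel, y₂/y₁ = ½[√(1 + 8Fr₁²) − 1] = ½[√38.17 − 1] = 2.59.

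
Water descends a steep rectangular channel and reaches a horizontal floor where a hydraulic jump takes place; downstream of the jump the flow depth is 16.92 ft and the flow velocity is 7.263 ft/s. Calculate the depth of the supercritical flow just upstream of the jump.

Fr₂ = V₂/√(g·y₂) = 7.263/√(32.2×16.92) = 0.3112.
Since the conjugate-depth ratio holds either way, y₁/y₂ = ½[√(1 + 8Fr₂²) − 1] = ½[√1.7746 − 1] = 0.1661.
y₁ = 0.1661 × 16.92 = 2.810 ft.

y₁ = 2.810 ft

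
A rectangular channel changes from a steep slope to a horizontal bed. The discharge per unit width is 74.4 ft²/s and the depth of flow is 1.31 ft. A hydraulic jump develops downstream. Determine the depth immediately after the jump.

y₂ = 15.6 ft

V₁ = q/y₁ = 74.4/1.31 = 56.8 ft/s. Fr₁ = V₁/√(g·y₁) = 56.8/√(32.2×1.31) = 8.74.
Conjugate-depth relation: y₂/y₁ = ½[√(1 + 8Fr₁²) − 1] = ½[√612.7 − 1] = 11.9.
y₂ = 11.9 × 1.31 = 15.6 ft.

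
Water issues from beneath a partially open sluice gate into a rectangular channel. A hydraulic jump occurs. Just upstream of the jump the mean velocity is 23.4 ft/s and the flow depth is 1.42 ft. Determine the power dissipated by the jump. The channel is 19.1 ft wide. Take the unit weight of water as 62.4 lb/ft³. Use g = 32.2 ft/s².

P = 231 hp

Fr₁ = V₁/√(g·y₁) = 23.4/√(32.2×1.42) = 3.46.
By Bélanger, y₂/y₁ = ½[√(1 + 8Fr₁²) − 1] = ½[√96.80 − 1] = 4.42.
y₂ = 4.42 × 1.42 = 6.28 ft.
Head loss: ΔE = (y₂ − y₁)³/(4y₁y₂) = (6.28 − 1.42)³/(4×1.42×6.28) = 114/35.6 = 3.21 ft.
q = V₁·y₁ = 23.4 × 1.42 = 33.2 ft²/s. Q = q·b = 33.2 × 19.1 = 635 cfs. P = γ·Q·ΔE/550 = 62.4 × 635 × 3.21 / 550 = 231 hp.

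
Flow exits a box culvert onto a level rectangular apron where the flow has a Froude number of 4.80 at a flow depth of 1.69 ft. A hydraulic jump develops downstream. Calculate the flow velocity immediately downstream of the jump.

V₂ = 5.61 ft/s

Fr₁ = 4.80 (given).
Sequent-depth ratio: y₂/y₁ = ½[√(1 + 8Fr₁²) − 1] = ½[√185.3 − 1] = 6.31.
y₂ = 6.31 × 1.69 = 10.7 ft.
V₁ = Fr₁·√(g·y₁) = 4.80×√(32.2×1.69) = 35.4 ft/s; q = V₁·y₁ = 59.8 ft²/s.
V₂ = q/y₂ = 59.8/10.7 = 5.61 ft/s.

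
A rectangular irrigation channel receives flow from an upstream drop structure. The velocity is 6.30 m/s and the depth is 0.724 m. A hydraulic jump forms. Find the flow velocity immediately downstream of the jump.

Fr₁ = V₁/√(g·y₁) = 6.30/√(9.81×0.724) = 2.36.
Sequent-depth ratio: y₂/y₁ = ½[√(1 + 8Fr₁²) − 1] = ½[√45.71 − 1] = 2.88.
y₂ = 2.88 × 0.724 = 2.09 m.
q = V₁·y₁ = 6.30 × 0.724 = 4.56 m²/s.
V₂ = q/y₂ = 4.56/2.09 = 2.19 m/s.

V₂ = 2.19 m/s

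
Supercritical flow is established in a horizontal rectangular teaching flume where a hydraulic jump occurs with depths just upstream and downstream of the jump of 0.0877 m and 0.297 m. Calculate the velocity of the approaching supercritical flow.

V₁ = 2.53 m/s

For a rectangular channel the momentum equation gives q² = ½·g·y₁·y₂·(y₁ + y₂) = ½×9.81×0.0877×0.297×0.385 = 0.0491.
q = √0.0491 = 0.222 m²/s.
V₁ = q/y₁ = 0.222/0.0877 = 2.53 m/s.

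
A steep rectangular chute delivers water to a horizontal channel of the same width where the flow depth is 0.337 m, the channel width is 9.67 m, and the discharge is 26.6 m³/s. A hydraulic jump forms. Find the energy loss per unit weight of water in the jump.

ΔE = 1.66 m

q = Q/b = 26.6/9.67 = 2.75 m²/s; V₁ = q/y₁ = 8.16 m/s. Fr₁ = V₁/√(g·y₁) = 4.49.
By Bélanger, y₂/y₁ = ½[√(1 + 8Fr₁²) − 1] = ½[√162.2 − 1] = 5.87.
y₂ = 5.87 × 0.337 = 1.98 m.
V₂ = q/y₂ = 2.75/1.98 = 1.39 m/s. E₁ = y₁ + V₁²/2g = 3.73 m; E₂ = y₂ + V₂²/2g = 2.08 m. ΔE = E₁ − E₂ = 1.66 m.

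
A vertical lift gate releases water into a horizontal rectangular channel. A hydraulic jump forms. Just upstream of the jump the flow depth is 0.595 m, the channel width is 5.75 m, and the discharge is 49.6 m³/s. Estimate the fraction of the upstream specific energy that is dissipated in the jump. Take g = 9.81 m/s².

ΔE/E₁ = 0.564 (56.4%)

q = Q/b = 49.6/5.75 = 8.63 m²/s; V₁ = q/y₁ = 14.5 m/s. Fr₁ = V₁/√(g·y₁) = 6.00.
Conjugate-depth relation: y₂/y₁ = ½[√(1 + 8Fr₁²) − 1] = ½[√289.1 − 1] = 8.00.
y₂ = 8.00 × 0.595 = 4.76 m.
E₁ = y₁ + V₁²/2g = 11.3 m. ΔE = (y₂ − y₁)³/(4y₁y₂) = 6.38 m. ΔE/E₁ = 6.38/11.3 = 0.564.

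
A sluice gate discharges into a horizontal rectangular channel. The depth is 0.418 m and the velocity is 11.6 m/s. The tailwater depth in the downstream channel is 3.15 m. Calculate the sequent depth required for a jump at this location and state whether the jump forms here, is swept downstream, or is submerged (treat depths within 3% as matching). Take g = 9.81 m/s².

Fr₁ = V₁/√(g·y₁) = 11.6/√(9.81×0.418) = 5.73.
Sequent-depth ratio: y₂/y₁ = ½[√(1 + 8Fr₁²) − 1] = ½[√263.5 − 1] = 7.62.
y₂ = 7.62 × 0.418 = 3.18 m.
Tailwater y_tw = 3.15 m: y_tw ≈ y₂, so the jump forms here.

y₂ = 3.18 m; the jump forms here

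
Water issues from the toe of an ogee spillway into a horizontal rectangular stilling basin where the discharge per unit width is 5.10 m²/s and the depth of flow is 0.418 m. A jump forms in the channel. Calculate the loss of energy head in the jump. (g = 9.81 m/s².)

ΔE = 4.53 m

V₁ = q/y₁ = 5.10/0.418 = 12.2 m/s. Fr₁ = V₁/√(g·y₁) = 12.2/√(9.81×0.418) = 6.03.
Sequent-depth ratio: y₂/y₁ = ½[√(1 + 8Fr₁²) − 1] = ½[√291.4 − 1] = 8.04.
y₂ = 8.04 × 0.418 = 3.36 m.
V₂ = q/y₂ = 5.10/3.36 = 1.52 m/s. E₁ = y₁ + V₁²/2g = 8.01 m; E₂ = y₂ + V₂²/2g = 3.48 m. ΔE = E₁ − E₂ = 4.53 m.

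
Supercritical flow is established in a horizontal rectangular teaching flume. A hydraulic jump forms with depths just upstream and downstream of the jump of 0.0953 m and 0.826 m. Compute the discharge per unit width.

q = 0.596 m²/s

For a rectangular channel the momentum equation gives q² = ½·g·y₁·y₂·(y₁ + y₂) = ½×9.81×0.0953×0.826×0.921 = 0.356.
q = √0.356 = 0.596 m²/s.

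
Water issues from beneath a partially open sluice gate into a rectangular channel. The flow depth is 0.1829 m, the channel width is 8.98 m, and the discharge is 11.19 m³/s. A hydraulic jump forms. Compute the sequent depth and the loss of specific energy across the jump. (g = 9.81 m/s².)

q = Q/b = 11.19/8.98 = 1.246 m²/s; V₁ = q/y₁ = 6.813 m/s. Fr₁ = V₁/√(g·y₁) = 5.086.
From the momentum equation for a rectangular channel, y₂/y₁ = ½[√(1 + 8Fr₁²) − 1] = ½[√207.96 − 1] = 6.710.
y₂ = 6.710 × 0.1829 = 1.227 m.
V₂ = q/y₂ = 1.246/1.227 = 1.015 m/s. E₁ = y₁ + V₁²/2g = 2.549 m; E₂ = y₂ + V₂²/2g = 1.280 m. ΔE = E₁ − E₂ = 1.269 m.

y₂ = 1.227 m; ΔE = 1.269 m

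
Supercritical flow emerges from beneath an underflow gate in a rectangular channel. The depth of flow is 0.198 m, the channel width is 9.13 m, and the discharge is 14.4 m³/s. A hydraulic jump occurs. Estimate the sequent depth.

q = Q/b = 14.4/9.13 = 1.58 m²/s; V₁ = q/y₁ = 7.97 m/s. Fr₁ = V₁/√(g·y₁) = 5.72.
Conjugate-depth relation: y₂/y₁ = ½[√(1 + 8Fr₁²) − 1] = ½[√262.3 − 1] = 7.60.
y₂ = 7.60 × 0.198 = 1.50 m.

y₂ = 1.50 m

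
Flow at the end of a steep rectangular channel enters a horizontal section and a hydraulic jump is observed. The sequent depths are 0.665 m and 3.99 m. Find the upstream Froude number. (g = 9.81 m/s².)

Fr₁ = 4.58

For a rectangular channel the momentum equation gives q² = ½·g·y₁·y₂·(y₁ + y₂) = ½×9.81×0.665×3.99×4.66 = 60.6.
q = √60.6 = 7.78 m²/s.
V₁ = q/y₁ = 11.7 m/s; Fr₁ = V₁/√(g·y₁) = 4.58.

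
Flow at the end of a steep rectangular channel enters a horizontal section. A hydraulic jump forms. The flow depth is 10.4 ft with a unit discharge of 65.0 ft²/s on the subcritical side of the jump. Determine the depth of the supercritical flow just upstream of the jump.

y₁ = 2.03 ft

V₂ = q/y₂ = 65.0/10.4 = 6.25 ft/s; Fr₂ = V₂/√(g·y₂) = 0.342.
From the momentum equation (using Fr₂), y₁/y₂ = ½[√(1 + 8Fr₂²) − 1] = ½[√1.933 − 1] = 0.195.
y₁ = 0.195 × 10.4 = 2.03 ft.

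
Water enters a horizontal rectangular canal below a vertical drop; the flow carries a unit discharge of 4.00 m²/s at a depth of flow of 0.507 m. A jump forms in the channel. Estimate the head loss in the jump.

V₁ = q/y₁ = 4.00/0.507 = 7.89 m/s. Fr₁ = V₁/√(g·y₁) = 7.89/√(9.81×0.507) = 3.54.
Bélanger equation: y₂/y₁ = ½[√(1 + 8Fr₁²) − 1] = ½[√101.1 − 1] = 4.53.
y₂ = 4.53 × 0.507 = 2.30 m.
V₂ = q/y₂ = 4.00/2.30 = 1.74 m/s. E₁ = y₁ + V₁²/2g = 3.68 m; E₂ = y₂ + V₂²/2g = 2.45 m. ΔE = E₁ − E₂ = 1.23 m.

ΔE = 1.23 m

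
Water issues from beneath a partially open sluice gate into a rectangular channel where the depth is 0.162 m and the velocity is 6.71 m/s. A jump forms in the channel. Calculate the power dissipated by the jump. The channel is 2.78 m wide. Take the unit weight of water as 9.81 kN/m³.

Fr₁ = V₁/√(g·y₁) = 6.71/√(9.81×0.162) = 5.32.
Sequent-depth ratio: y₂/y₁ = ½[√(1 + 8Fr₁²) − 1] = ½[√227.6 − 1] = 7.04.
y₂ = 7.04 × 0.162 = 1.14 m.
Head loss: ΔE = (y₂ − y₁)³/(4y₁y₂) = (1.14 − 0.162)³/(4×0.162×1.14) = 0.939/0.739 = 1.27 m.
q = V₁·y₁ = 6.71 × 0.162 = 1.09 m²/s. Q = q·b = 1.09 × 2.78 = 3.02 m³/s. P = γ·Q·ΔE = 9.81 × 3.02 × 1.27 = 37.6 kW.

P = 37.6 kW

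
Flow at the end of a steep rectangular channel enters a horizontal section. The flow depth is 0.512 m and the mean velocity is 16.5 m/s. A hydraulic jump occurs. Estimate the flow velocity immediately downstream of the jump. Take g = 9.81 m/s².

Fr₁ = V₁/√(g·y₁) = 16.5/√(9.81×0.512) = 7.36.
From the momentum equation for a rectangular channel, y₂/y₁ = ½[√(1 + 8Fr₁²) − 1] = ½[√434.6 − 1] = 9.92.
y₂ = 9.92 × 0.512 = 5.08 m.
q = V₁·y₁ = 16.5 × 0.512 = 8.45 m²/s.
V₂ = q/y₂ = 8.45/5.08 = 1.66 m/s.

V₂ = 1.66 m/s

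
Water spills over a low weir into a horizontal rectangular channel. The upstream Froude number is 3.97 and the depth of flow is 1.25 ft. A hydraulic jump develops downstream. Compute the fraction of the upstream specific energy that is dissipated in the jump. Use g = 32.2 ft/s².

Fr₁ = 3.97 (given).
Bélanger equation: y₂/y₁ = ½[√(1 + 8Fr₁²) − 1] = ½[√127.1 − 1] = 5.14.
y₂ = 5.14 × 1.25 = 6.42 ft.
E₁ = y₁(1 + Fr₁²/2) = 1.25×(1 + 3.97²/2) = 11.1 ft. ΔE = (y₂ − y₁)³/(4y₁y₂) = 4.31 ft. ΔE/E₁ = 4.31/11.1 = 0.388.

ΔE/E₁ = 0.388 (38.8%)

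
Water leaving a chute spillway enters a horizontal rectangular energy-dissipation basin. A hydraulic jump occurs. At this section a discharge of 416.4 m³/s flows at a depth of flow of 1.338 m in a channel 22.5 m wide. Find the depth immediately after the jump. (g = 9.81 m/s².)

q = Q/b = 416.4/22.5 = 18.51 m²/s; V₁ = q/y₁ = 13.83 m/s. Fr₁ = V₁/√(g·y₁) = 3.818.
Bélanger equation: y₂/y₁ = ½[√(1 + 8Fr₁²) − 1] = ½[√117.60 − 1] = 4.922.
y₂ = 4.922 × 1.338 = 6.586 m.

y₂ = 6.586 m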